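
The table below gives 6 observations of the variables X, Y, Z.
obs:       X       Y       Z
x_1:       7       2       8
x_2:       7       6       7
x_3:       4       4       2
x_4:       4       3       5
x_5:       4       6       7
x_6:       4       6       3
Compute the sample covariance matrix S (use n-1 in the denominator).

Step 1 — column means:
  mean(X) = (7 + 7 + 4 + 4 + 4 + 4) / 6 = 30/6 = 5
  mean(Y) = (2 + 6 + 4 + 3 + 6 + 6) / 6 = 27/6 = 4.5
  mean(Z) = (8 + 7 + 2 + 5 + 7 + 3) / 6 = 32/6 = 5.3333

Step 2 — sample covariance S[i,j] = (1/(n-1)) · Σ_k (x_{k,i} - mean_i) · (x_{k,j} - mean_j), with n-1 = 5.
  S[X,X] = ((2)·(2) + (2)·(2) + (-1)·(-1) + (-1)·(-1) + (-1)·(-1) + (-1)·(-1)) / 5 = 12/5 = 2.4
  S[X,Y] = ((2)·(-2.5) + (2)·(1.5) + (-1)·(-0.5) + (-1)·(-1.5) + (-1)·(1.5) + (-1)·(1.5)) / 5 = -3/5 = -0.6
  S[X,Z] = ((2)·(2.6667) + (2)·(1.6667) + (-1)·(-3.3333) + (-1)·(-0.3333) + (-1)·(1.6667) + (-1)·(-2.3333)) / 5 = 13/5 = 2.6
  S[Y,Y] = ((-2.5)·(-2.5) + (1.5)·(1.5) + (-0.5)·(-0.5) + (-1.5)·(-1.5) + (1.5)·(1.5) + (1.5)·(1.5)) / 5 = 15.5/5 = 3.1
  S[Y,Z] = ((-2.5)·(2.6667) + (1.5)·(1.6667) + (-0.5)·(-3.3333) + (-1.5)·(-0.3333) + (1.5)·(1.6667) + (1.5)·(-2.3333)) / 5 = -3/5 = -0.6
  S[Z,Z] = ((2.6667)·(2.6667) + (1.6667)·(1.6667) + (-3.3333)·(-3.3333) + (-0.3333)·(-0.3333) + (1.6667)·(1.6667) + (-2.3333)·(-2.3333)) / 5 = 29.3333/5 = 5.8667

S is symmetric (S[j,i] = S[i,j]). Assembling:

S = [[2.4, -0.6, 2.6],
 [-0.6, 3.1, -0.6],
 [2.6, -0.6, 5.8667]]


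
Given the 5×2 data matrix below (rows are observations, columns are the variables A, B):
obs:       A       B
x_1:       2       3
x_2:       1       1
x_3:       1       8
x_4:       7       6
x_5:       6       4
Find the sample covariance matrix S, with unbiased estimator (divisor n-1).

Step 1 — column means:
  mean(A) = (2 + 1 + 1 + 7 + 6) / 5 = 17/5 = 3.4
  mean(B) = (3 + 1 + 8 + 6 + 4) / 5 = 22/5 = 4.4

Step 2 — sample covariance S[i,j] = (1/(n-1)) · Σ_k (x_{k,i} - mean_i) · (x_{k,j} - mean_j), with n-1 = 4.
  S[A,A] = ((-1.4)·(-1.4) + (-2.4)·(-2.4) + (-2.4)·(-2.4) + (3.6)·(3.6) + (2.6)·(2.6)) / 4 = 33.2/4 = 8.3
  S[A,B] = ((-1.4)·(-1.4) + (-2.4)·(-3.4) + (-2.4)·(3.6) + (3.6)·(1.6) + (2.6)·(-0.4)) / 4 = 6.2/4 = 1.55
  S[B,B] = ((-1.4)·(-1.4) + (-3.4)·(-3.4) + (3.6)·(3.6) + (1.6)·(1.6) + (-0.4)·(-0.4)) / 4 = 29.2/4 = 7.3

S is symmetric (S[j,i] = S[i,j]). Assembling:

S = [[8.3, 1.55],
 [1.55, 7.3]]


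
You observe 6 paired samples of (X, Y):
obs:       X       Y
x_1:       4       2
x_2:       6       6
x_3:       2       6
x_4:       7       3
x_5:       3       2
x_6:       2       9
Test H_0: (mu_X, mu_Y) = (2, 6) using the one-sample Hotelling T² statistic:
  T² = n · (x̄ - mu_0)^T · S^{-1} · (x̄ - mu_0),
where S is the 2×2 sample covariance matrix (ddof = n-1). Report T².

Step 1 — sample mean vector:
  mean(X) = (4 + 6 + 2 + 7 + 3 + 2) / 6 = 24/6 = 4
  mean(Y) = (2 + 6 + 6 + 3 + 2 + 9) / 6 = 28/6 = 4.6667
  x̄ = (4, 4.6667),  deviation x̄ - mu_0 = (4, 4.6667) - (2, 6) = (2, -1.3333).

Step 2 — sample covariance matrix, S[i,j] = (1/(n-1)) · Σ_k (x_{k,i} - mean_i) · (x_{k,j} - mean_j), divisor n-1 = 5:
  S[X,X] = ((0)·(0) + (2)·(2) + (-2)·(-2) + (3)·(3) + (-1)·(-1) + (-2)·(-2)) / 5 = 22/5 = 4.4
  S[X,Y] = ((0)·(-2.6667) + (2)·(1.3333) + (-2)·(1.3333) + (3)·(-1.6667) + (-1)·(-2.6667) + (-2)·(4.3333)) / 5 = -11/5 = -2.2
  S[Y,Y] = ((-2.6667)·(-2.6667) + (1.3333)·(1.3333) + (1.3333)·(1.3333) + (-1.6667)·(-1.6667) + (-2.6667)·(-2.6667) + (4.3333)·(4.3333)) / 5 = 39.3333/5 = 7.8667
  S = [[4.4, -2.2],
 [-2.2, 7.8667]].

Step 3 — invert S. det(S) = 4.4·7.8667 - (-2.2)² = 29.7733.
  S^{-1} = (1/det) · [[d, -b], [-b, a]] = [[0.2642, 0.0739],
 [0.0739, 0.1478]].

Step 4 — quadratic form (x̄ - mu_0)^T · S^{-1} · (x̄ - mu_0):
  S^{-1} · (x̄ - mu_0) = (0.4299, -0.0493),
  (x̄ - mu_0)^T · [...] = (2)·(0.4299) + (-1.3333)·(-0.0493) = 0.9255.

Step 5 — scale by n: T² = 6 · 0.9255 = 5.5531.

T² ≈ 5.5531


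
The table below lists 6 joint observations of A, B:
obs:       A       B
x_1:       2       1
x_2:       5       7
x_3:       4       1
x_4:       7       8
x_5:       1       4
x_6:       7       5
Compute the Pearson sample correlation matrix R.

Step 1 — column means:
  mean(A) = (2 + 5 + 4 + 7 + 1 + 7) / 6 = 26/6 = 4.3333
  mean(B) = (1 + 7 + 1 + 8 + 4 + 5) / 6 = 26/6 = 4.3333

Step 2 — sample variances and covariances s[i,j] = (1/(n-1)) · Σ_k (x_{k,i} - mean_i) · (x_{k,j} - mean_j), with n-1 = 5:
  s[A,A] = ((-2.3333)·(-2.3333) + (0.6667)·(0.6667) + (-0.3333)·(-0.3333) + (2.6667)·(2.6667) + (-3.3333)·(-3.3333) + (2.6667)·(2.6667)) / 5 = 31.3333/5 = 6.2667
  s[A,B] = ((-2.3333)·(-3.3333) + (0.6667)·(2.6667) + (-0.3333)·(-3.3333) + (2.6667)·(3.6667) + (-3.3333)·(-0.3333) + (2.6667)·(0.6667)) / 5 = 23.3333/5 = 4.6667
  s[B,B] = ((-3.3333)·(-3.3333) + (2.6667)·(2.6667) + (-3.3333)·(-3.3333) + (3.6667)·(3.6667) + (-0.3333)·(-0.3333) + (0.6667)·(0.6667)) / 5 = 43.3333/5 = 8.6667
  Sample standard deviations s_i = √(s[i,i]):
  s(A) = √(6.2667) = 2.5033
  s(B) = √(8.6667) = 2.9439

Step 3 — r_{ij} = s_{ij} / (s_i · s_j):
  r[A,A] = 1 (diagonal).
  r[A,B] = 4.6667 / (2.5033 · 2.9439) = 4.6667 / 7.3696 = 0.6332
  r[B,B] = 1 (diagonal).

R is symmetric with unit diagonal. Assembling:

R = [[1, 0.6332],
 [0.6332, 1]]


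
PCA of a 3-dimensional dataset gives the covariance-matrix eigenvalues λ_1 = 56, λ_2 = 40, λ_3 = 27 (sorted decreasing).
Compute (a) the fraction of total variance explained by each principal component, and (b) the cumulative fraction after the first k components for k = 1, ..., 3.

Step 1 — total variance = trace(Sigma) = Σ λ_i = 56 + 40 + 27 = 123.

Step 2 — fraction explained by component i = λ_i / Σ λ:
  PC1: 56/123 = 0.4553
  PC2: 40/123 = 0.3252
  PC3: 27/123 = 0.2195

Step 3 — cumulative fraction after k components = (λ_1 + ... + λ_k) / Σ λ:
  k = 1: 56/123 = 0.4553
  k = 2: (56 + 40)/123 = 96/123 = 0.7805
  k = 3: (56 + 40 + 27)/123 = 123/123 = 1

Summary (fraction, with percent):

explained: PC1 0.4553 (45.53%), PC2 0.3252 (32.52%), PC3 0.2195 (21.95%);  cumulative: 0.4553, 0.7805, 1


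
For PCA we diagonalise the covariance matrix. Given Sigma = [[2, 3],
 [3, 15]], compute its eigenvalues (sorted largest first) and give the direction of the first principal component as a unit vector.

Step 1 — characteristic polynomial of 2×2 Sigma:
  det(Sigma - λI) = λ² - trace · λ + det = 0.
  trace = 2 + 15 = 17, det = 2·15 - (3)² = 21.
Step 2 — discriminant:
  Δ = trace² - 4·det = 289 - 84 = 205.
Step 3 — eigenvalues:
  λ = (trace ± √Δ)/2 = (17 ± 14.3178)/2,
  λ_1 = 15.6589,  λ_2 = 1.3411.

Step 4 — unit eigenvector for λ_1: solve (Sigma - λ_1 I)v = 0. First row:
  (2 - 15.6589)·v_x + (3)·v_y = 0, i.e. (-13.6589)·v_x + (3)·v_y = 0,
  so v ∝ (b, λ_1 - a) = (3, 13.6589) = u.
  ||u|| = √((3)² + (13.6589)²) = √(195.5658) ≈ 13.9845,
  v_1 = u/||u|| ≈ (0.2145, 0.9767) (||v_1|| = 1).

λ_1 = 15.6589,  λ_2 = 1.3411;  v_1 ≈ (0.2145, 0.9767)


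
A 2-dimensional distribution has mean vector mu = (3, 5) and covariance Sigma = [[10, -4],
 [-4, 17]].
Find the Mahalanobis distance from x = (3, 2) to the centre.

Step 1 — centre the observation: (x - mu) = (0, -3).

Step 2 — invert Sigma. det(Sigma) = 10·17 - (-4)² = 154.
  Sigma^{-1} = (1/det) · [[d, -b], [-b, a]] = [[0.1104, 0.026],
 [0.026, 0.0649]].

Step 3 — form the quadratic (x - mu)^T · Sigma^{-1} · (x - mu):
  Sigma^{-1} · (x - mu) = (-0.0779, -0.1948).
  (x - mu)^T · [Sigma^{-1} · (x - mu)] = (0)·(-0.0779) + (-3)·(-0.1948) = 0.5844.

Step 4 — take square root: d = √(0.5844) ≈ 0.7645.

d(x, mu) = √(0.5844) ≈ 0.7645


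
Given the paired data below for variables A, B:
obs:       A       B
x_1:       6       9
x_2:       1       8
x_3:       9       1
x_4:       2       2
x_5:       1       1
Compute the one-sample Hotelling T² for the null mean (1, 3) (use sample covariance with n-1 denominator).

Step 1 — sample mean vector:
  mean(A) = (6 + 1 + 9 + 2 + 1) / 5 = 19/5 = 3.8
  mean(B) = (9 + 8 + 1 + 2 + 1) / 5 = 21/5 = 4.2
  x̄ = (3.8, 4.2),  deviation x̄ - mu_0 = (3.8, 4.2) - (1, 3) = (2.8, 1.2).

Step 2 — sample covariance matrix, S[i,j] = (1/(n-1)) · Σ_k (x_{k,i} - mean_i) · (x_{k,j} - mean_j), divisor n-1 = 4:
  S[A,A] = ((2.2)·(2.2) + (-2.8)·(-2.8) + (5.2)·(5.2) + (-1.8)·(-1.8) + (-2.8)·(-2.8)) / 4 = 50.8/4 = 12.7
  S[A,B] = ((2.2)·(4.8) + (-2.8)·(3.8) + (5.2)·(-3.2) + (-1.8)·(-2.2) + (-2.8)·(-3.2)) / 4 = -3.8/4 = -0.95
  S[B,B] = ((4.8)·(4.8) + (3.8)·(3.8) + (-3.2)·(-3.2) + (-2.2)·(-2.2) + (-3.2)·(-3.2)) / 4 = 62.8/4 = 15.7
  S = [[12.7, -0.95],
 [-0.95, 15.7]].

Step 3 — invert S. det(S) = 12.7·15.7 - (-0.95)² = 198.4875.
  S^{-1} = (1/det) · [[d, -b], [-b, a]] = [[0.0791, 0.0048],
 [0.0048, 0.064]].

Step 4 — quadratic form (x̄ - mu_0)^T · S^{-1} · (x̄ - mu_0):
  S^{-1} · (x̄ - mu_0) = (0.2272, 0.0902),
  (x̄ - mu_0)^T · [...] = (2.8)·(0.2272) + (1.2)·(0.0902) = 0.7444.

Step 5 — scale by n: T² = 5 · 0.7444 = 3.7221.

T² ≈ 3.7221


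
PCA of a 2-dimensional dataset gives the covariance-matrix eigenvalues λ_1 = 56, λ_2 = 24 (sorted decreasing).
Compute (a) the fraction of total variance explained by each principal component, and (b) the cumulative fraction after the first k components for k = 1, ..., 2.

Step 1 — total variance = trace(Sigma) = Σ λ_i = 56 + 24 = 80.

Step 2 — fraction explained by component i = λ_i / Σ λ:
  PC1: 56/80 = 0.7
  PC2: 24/80 = 0.3

Step 3 — cumulative fraction after k components = (λ_1 + ... + λ_k) / Σ λ:
  k = 1: 56/80 = 0.7
  k = 2: (56 + 24)/80 = 80/80 = 1

Summary (fraction, with percent):

explained: PC1 0.7 (70%), PC2 0.3 (30%);  cumulative: 0.7, 1


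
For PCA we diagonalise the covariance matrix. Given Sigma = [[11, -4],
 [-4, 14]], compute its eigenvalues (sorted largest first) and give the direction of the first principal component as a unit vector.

Step 1 — characteristic polynomial of 2×2 Sigma:
  det(Sigma - λI) = λ² - trace · λ + det = 0.
  trace = 11 + 14 = 25, det = 11·14 - (-4)² = 138.
Step 2 — discriminant:
  Δ = trace² - 4·det = 625 - 552 = 73.
Step 3 — eigenvalues:
  λ = (trace ± √Δ)/2 = (25 ± 8.544)/2,
  λ_1 = 16.772,  λ_2 = 8.228.

Step 4 — unit eigenvector for λ_1: solve (Sigma - λ_1 I)v = 0. First row:
  (11 - 16.772)·v_x + (-4)·v_y = 0, i.e. (-5.772)·v_x + (-4)·v_y = 0,
  so v ∝ (b, λ_1 - a) = (-4, 5.772); multiply by -1 so the first entry is positive: u = (4, -5.772).
  ||u|| = √((4)² + (-5.772)²) = √(49.316) ≈ 7.0225,
  v_1 = u/||u|| ≈ (0.5696, -0.8219) (||v_1|| = 1).

λ_1 = 16.772,  λ_2 = 8.228;  v_1 ≈ (0.5696, -0.8219)


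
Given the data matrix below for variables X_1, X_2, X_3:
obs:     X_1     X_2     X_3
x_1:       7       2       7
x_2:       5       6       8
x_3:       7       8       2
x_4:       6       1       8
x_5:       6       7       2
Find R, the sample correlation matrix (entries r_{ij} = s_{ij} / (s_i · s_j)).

Step 1 — column means:
  mean(X_1) = (7 + 5 + 7 + 6 + 6) / 5 = 31/5 = 6.2
  mean(X_2) = (2 + 6 + 8 + 1 + 7) / 5 = 24/5 = 4.8
  mean(X_3) = (7 + 8 + 2 + 8 + 2) / 5 = 27/5 = 5.4

Step 2 — sample variances and covariances s[i,j] = (1/(n-1)) · Σ_k (x_{k,i} - mean_i) · (x_{k,j} - mean_j), with n-1 = 4:
  s[X_1,X_1] = ((0.8)·(0.8) + (-1.2)·(-1.2) + (0.8)·(0.8) + (-0.2)·(-0.2) + (-0.2)·(-0.2)) / 4 = 2.8/4 = 0.7
  s[X_1,X_2] = ((0.8)·(-2.8) + (-1.2)·(1.2) + (0.8)·(3.2) + (-0.2)·(-3.8) + (-0.2)·(2.2)) / 4 = -0.8/4 = -0.2
  s[X_1,X_3] = ((0.8)·(1.6) + (-1.2)·(2.6) + (0.8)·(-3.4) + (-0.2)·(2.6) + (-0.2)·(-3.4)) / 4 = -4.4/4 = -1.1
  s[X_2,X_2] = ((-2.8)·(-2.8) + (1.2)·(1.2) + (3.2)·(3.2) + (-3.8)·(-3.8) + (2.2)·(2.2)) / 4 = 38.8/4 = 9.7
  s[X_2,X_3] = ((-2.8)·(1.6) + (1.2)·(2.6) + (3.2)·(-3.4) + (-3.8)·(2.6) + (2.2)·(-3.4)) / 4 = -29.6/4 = -7.4
  s[X_3,X_3] = ((1.6)·(1.6) + (2.6)·(2.6) + (-3.4)·(-3.4) + (2.6)·(2.6) + (-3.4)·(-3.4)) / 4 = 39.2/4 = 9.8
  Sample standard deviations s_i = √(s[i,i]):
  s(X_1) = √(0.7) = 0.8367
  s(X_2) = √(9.7) = 3.1145
  s(X_3) = √(9.8) = 3.1305

Step 3 — r_{ij} = s_{ij} / (s_i · s_j):
  r[X_1,X_1] = 1 (diagonal).
  r[X_1,X_2] = -0.2 / (0.8367 · 3.1145) = -0.2 / 2.6058 = -0.0768
  r[X_1,X_3] = -1.1 / (0.8367 · 3.1305) = -1.1 / 2.6192 = -0.42
  r[X_2,X_2] = 1 (diagonal).
  r[X_2,X_3] = -7.4 / (3.1145 · 3.1305) = -7.4 / 9.7499 = -0.759
  r[X_3,X_3] = 1 (diagonal).

R is symmetric with unit diagonal. Assembling:

R = [[1, -0.0768, -0.42],
 [-0.0768, 1, -0.759],
 [-0.42, -0.759, 1]]


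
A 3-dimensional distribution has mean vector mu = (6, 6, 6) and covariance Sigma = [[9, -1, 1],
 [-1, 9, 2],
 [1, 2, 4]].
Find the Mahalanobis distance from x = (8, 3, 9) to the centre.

Step 1 — centre the observation: (x - mu) = (2, -3, 3).

Step 2 — invert Sigma (cofactor / det for 3×3, or solve directly):
  Sigma^{-1} = [[0.1181, 0.0221, -0.0406],
 [0.0221, 0.1292, -0.0701],
 [-0.0406, -0.0701, 0.2952]].

Step 3 — form the quadratic (x - mu)^T · Sigma^{-1} · (x - mu):
  Sigma^{-1} · (x - mu) = (0.048, -0.5535, 1.0148).
  (x - mu)^T · [Sigma^{-1} · (x - mu)] = (2)·(0.048) + (-3)·(-0.5535) + (3)·(1.0148) = 4.8007.

Step 4 — take square root: d = √(4.8007) ≈ 2.1911.

d(x, mu) = √(4.8007) ≈ 2.1911


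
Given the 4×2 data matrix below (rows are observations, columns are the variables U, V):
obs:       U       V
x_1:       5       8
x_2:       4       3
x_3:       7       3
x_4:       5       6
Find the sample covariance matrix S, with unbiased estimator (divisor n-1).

Step 1 — column means:
  mean(U) = (5 + 4 + 7 + 5) / 4 = 21/4 = 5.25
  mean(V) = (8 + 3 + 3 + 6) / 4 = 20/4 = 5

Step 2 — sample covariance S[i,j] = (1/(n-1)) · Σ_k (x_{k,i} - mean_i) · (x_{k,j} - mean_j), with n-1 = 3.
  S[U,U] = ((-0.25)·(-0.25) + (-1.25)·(-1.25) + (1.75)·(1.75) + (-0.25)·(-0.25)) / 3 = 4.75/3 = 1.5833
  S[U,V] = ((-0.25)·(3) + (-1.25)·(-2) + (1.75)·(-2) + (-0.25)·(1)) / 3 = -2/3 = -0.6667
  S[V,V] = ((3)·(3) + (-2)·(-2) + (-2)·(-2) + (1)·(1)) / 3 = 18/3 = 6

S is symmetric (S[j,i] = S[i,j]). Assembling:

S = [[1.5833, -0.6667],
 [-0.6667, 6]]


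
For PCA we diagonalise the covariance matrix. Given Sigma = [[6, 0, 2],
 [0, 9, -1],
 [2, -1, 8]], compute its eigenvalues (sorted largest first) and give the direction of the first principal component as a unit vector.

Step 1 — characteristic polynomial p(λ) = det(λI - Sigma) = λ³ - tr·λ² + c_1·λ - det, where tr = trace, c_1 = sum of the principal 2×2 minors, det = det(Sigma):
  tr = 6 + 9 + 8 = 23,
  c_1 = (6·9 - (0)²) + (6·8 - (2)²) + (9·8 - (-1)²) = 54 + 44 + 71 = 169,
  det = 6·(9·8 - (-1)²) - (0)·((0)·8 - (-1)·(2)) + (2)·((0)·(-1) - 9·(2)) = 6·(71) - (0)·(2) + (2)·(-18) = 390.
  So p(λ) = λ³ - 23λ² + 169λ - 390.
Step 2 — look for an integer root (rational root theorem: any rational root is an integer divisor of 390). Testing λ = 10:
  p(10) = 1000 - 2300 + 1690 - 390 = 0  ✓
  Dividing out (λ - 10): p(λ) = (λ - 10)(λ² - 13λ + 39).
Step 3 — remaining eigenvalues from the quadratic λ² - 13λ + 39 = 0:
  Δ = 13² - 4·39 = 169 - 156 = 13,  λ = (13 ± √13)/2 = (13 ± 3.6056)/2 ≈ 8.3028 or 4.6972.
  Sorted: λ_1 = 10,  λ_2 = 8.3028,  λ_3 = 4.6972  (check: sum = 23 = tr ✓).

Step 4 — unit eigenvector for λ_1 = 10: v spans the null space of (Sigma - λ_1 I), whose rows are
  r_1 = (-4, 0, 2),  r_2 = (0, -1, -1),  r_3 = (2, -1, -2).
  v is orthogonal to every row, so take v ∝ r_1 × r_2 = ((0)·(-1) - (2)·(-1), (2)·(0) - (-4)·(-1), (-4)·(-1) - (0)·(0)) = (2, -4, 4).
  Rescale (divide by 2): u = (1, -2, 2).
  ||u|| = √((1)² + (-2)² + (2)²) = √(9) = 3,  v_1 = u/||u|| ≈ (0.3333, -0.6667, 0.6667) (||v_1|| = 1).

λ_1 = 10,  λ_2 = 8.3028,  λ_3 = 4.6972;  v_1 ≈ (0.3333, -0.6667, 0.6667)


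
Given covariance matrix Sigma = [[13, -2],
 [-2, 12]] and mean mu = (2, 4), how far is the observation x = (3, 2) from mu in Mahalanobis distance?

Step 1 — centre the observation: (x - mu) = (1, -2).

Step 2 — invert Sigma. det(Sigma) = 13·12 - (-2)² = 152.
  Sigma^{-1} = (1/det) · [[d, -b], [-b, a]] = [[0.0789, 0.0132],
 [0.0132, 0.0855]].

Step 3 — form the quadratic (x - mu)^T · Sigma^{-1} · (x - mu):
  Sigma^{-1} · (x - mu) = (0.0526, -0.1579).
  (x - mu)^T · [Sigma^{-1} · (x - mu)] = (1)·(0.0526) + (-2)·(-0.1579) = 0.3684.

Step 4 — take square root: d = √(0.3684) ≈ 0.607.

d(x, mu) = √(0.3684) ≈ 0.607


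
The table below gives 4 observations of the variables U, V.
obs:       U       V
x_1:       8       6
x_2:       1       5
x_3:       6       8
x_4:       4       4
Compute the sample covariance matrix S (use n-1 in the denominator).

Step 1 — column means:
  mean(U) = (8 + 1 + 6 + 4) / 4 = 19/4 = 4.75
  mean(V) = (6 + 5 + 8 + 4) / 4 = 23/4 = 5.75

Step 2 — sample covariance S[i,j] = (1/(n-1)) · Σ_k (x_{k,i} - mean_i) · (x_{k,j} - mean_j), with n-1 = 3.
  S[U,U] = ((3.25)·(3.25) + (-3.75)·(-3.75) + (1.25)·(1.25) + (-0.75)·(-0.75)) / 3 = 26.75/3 = 8.9167
  S[U,V] = ((3.25)·(0.25) + (-3.75)·(-0.75) + (1.25)·(2.25) + (-0.75)·(-1.75)) / 3 = 7.75/3 = 2.5833
  S[V,V] = ((0.25)·(0.25) + (-0.75)·(-0.75) + (2.25)·(2.25) + (-1.75)·(-1.75)) / 3 = 8.75/3 = 2.9167

S is symmetric (S[j,i] = S[i,j]). Assembling:

S = [[8.9167, 2.5833],
 [2.5833, 2.9167]]


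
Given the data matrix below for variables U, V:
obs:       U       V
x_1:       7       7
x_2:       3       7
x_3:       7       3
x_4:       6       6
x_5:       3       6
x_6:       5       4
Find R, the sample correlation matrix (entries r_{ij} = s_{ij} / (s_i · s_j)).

Step 1 — column means:
  mean(U) = (7 + 3 + 7 + 6 + 3 + 5) / 6 = 31/6 = 5.1667
  mean(V) = (7 + 7 + 3 + 6 + 6 + 4) / 6 = 33/6 = 5.5

Step 2 — sample variances and covariances s[i,j] = (1/(n-1)) · Σ_k (x_{k,i} - mean_i) · (x_{k,j} - mean_j), with n-1 = 5:
  s[U,U] = ((1.8333)·(1.8333) + (-2.1667)·(-2.1667) + (1.8333)·(1.8333) + (0.8333)·(0.8333) + (-2.1667)·(-2.1667) + (-0.1667)·(-0.1667)) / 5 = 16.8333/5 = 3.3667
  s[U,V] = ((1.8333)·(1.5) + (-2.1667)·(1.5) + (1.8333)·(-2.5) + (0.8333)·(0.5) + (-2.1667)·(0.5) + (-0.1667)·(-1.5)) / 5 = -5.5/5 = -1.1
  s[V,V] = ((1.5)·(1.5) + (1.5)·(1.5) + (-2.5)·(-2.5) + (0.5)·(0.5) + (0.5)·(0.5) + (-1.5)·(-1.5)) / 5 = 13.5/5 = 2.7
  Sample standard deviations s_i = √(s[i,i]):
  s(U) = √(3.3667) = 1.8348
  s(V) = √(2.7) = 1.6432

Step 3 — r_{ij} = s_{ij} / (s_i · s_j):
  r[U,U] = 1 (diagonal).
  r[U,V] = -1.1 / (1.8348 · 1.6432) = -1.1 / 3.015 = -0.3648
  r[V,V] = 1 (diagonal).

R is symmetric with unit diagonal. Assembling:

R = [[1, -0.3648],
 [-0.3648, 1]]


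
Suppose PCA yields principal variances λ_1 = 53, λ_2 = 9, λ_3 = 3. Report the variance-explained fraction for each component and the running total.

Step 1 — total variance = trace(Sigma) = Σ λ_i = 53 + 9 + 3 = 65.

Step 2 — fraction explained by component i = λ_i / Σ λ:
  PC1: 53/65 = 0.8154
  PC2: 9/65 = 0.1385
  PC3: 3/65 = 0.0462

Step 3 — cumulative fraction after k components = (λ_1 + ... + λ_k) / Σ λ:
  k = 1: 53/65 = 0.8154
  k = 2: (53 + 9)/65 = 62/65 = 0.9538
  k = 3: (53 + 9 + 3)/65 = 65/65 = 1

Summary (fraction, with percent):

explained: PC1 0.8154 (81.54%), PC2 0.1385 (13.85%), PC3 0.0462 (4.62%);  cumulative: 0.8154, 0.9538, 1


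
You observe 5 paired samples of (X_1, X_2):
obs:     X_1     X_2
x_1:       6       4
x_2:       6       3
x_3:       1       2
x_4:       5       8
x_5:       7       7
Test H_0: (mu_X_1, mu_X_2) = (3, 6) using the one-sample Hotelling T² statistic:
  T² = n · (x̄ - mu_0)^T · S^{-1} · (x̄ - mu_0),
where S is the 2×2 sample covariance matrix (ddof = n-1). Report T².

Step 1 — sample mean vector:
  mean(X_1) = (6 + 6 + 1 + 5 + 7) / 5 = 25/5 = 5
  mean(X_2) = (4 + 3 + 2 + 8 + 7) / 5 = 24/5 = 4.8
  x̄ = (5, 4.8),  deviation x̄ - mu_0 = (5, 4.8) - (3, 6) = (2, -1.2).

Step 2 — sample covariance matrix, S[i,j] = (1/(n-1)) · Σ_k (x_{k,i} - mean_i) · (x_{k,j} - mean_j), divisor n-1 = 4:
  S[X_1,X_1] = ((1)·(1) + (1)·(1) + (-4)·(-4) + (0)·(0) + (2)·(2)) / 4 = 22/4 = 5.5
  S[X_1,X_2] = ((1)·(-0.8) + (1)·(-1.8) + (-4)·(-2.8) + (0)·(3.2) + (2)·(2.2)) / 4 = 13/4 = 3.25
  S[X_2,X_2] = ((-0.8)·(-0.8) + (-1.8)·(-1.8) + (-2.8)·(-2.8) + (3.2)·(3.2) + (2.2)·(2.2)) / 4 = 26.8/4 = 6.7
  S = [[5.5, 3.25],
 [3.25, 6.7]].

Step 3 — invert S. det(S) = 5.5·6.7 - (3.25)² = 26.2875.
  S^{-1} = (1/det) · [[d, -b], [-b, a]] = [[0.2549, -0.1236],
 [-0.1236, 0.2092]].

Step 4 — quadratic form (x̄ - mu_0)^T · S^{-1} · (x̄ - mu_0):
  S^{-1} · (x̄ - mu_0) = (0.6581, -0.4983),
  (x̄ - mu_0)^T · [...] = (2)·(0.6581) + (-1.2)·(-0.4983) = 1.9142.

Step 5 — scale by n: T² = 5 · 1.9142 = 9.5711.

T² ≈ 9.5711


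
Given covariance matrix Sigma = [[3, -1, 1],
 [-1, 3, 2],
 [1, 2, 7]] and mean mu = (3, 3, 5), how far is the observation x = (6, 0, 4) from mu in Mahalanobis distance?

Step 1 — centre the observation: (x - mu) = (3, -3, -1).

Step 2 — invert Sigma (cofactor / det for 3×3, or solve directly):
  Sigma^{-1} = [[0.4595, 0.2432, -0.1351],
 [0.2432, 0.5405, -0.1892],
 [-0.1351, -0.1892, 0.2162]].

Step 3 — form the quadratic (x - mu)^T · Sigma^{-1} · (x - mu):
  Sigma^{-1} · (x - mu) = (0.7838, -0.7027, -0.0541).
  (x - mu)^T · [Sigma^{-1} · (x - mu)] = (3)·(0.7838) + (-3)·(-0.7027) + (-1)·(-0.0541) = 4.5135.

Step 4 — take square root: d = √(4.5135) ≈ 2.1245.

d(x, mu) = √(4.5135) ≈ 2.1245


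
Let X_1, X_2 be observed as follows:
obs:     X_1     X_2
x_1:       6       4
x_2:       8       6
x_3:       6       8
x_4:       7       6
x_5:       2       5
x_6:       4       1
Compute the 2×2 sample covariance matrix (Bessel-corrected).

Step 1 — column means:
  mean(X_1) = (6 + 8 + 6 + 7 + 2 + 4) / 6 = 33/6 = 5.5
  mean(X_2) = (4 + 6 + 8 + 6 + 5 + 1) / 6 = 30/6 = 5

Step 2 — sample covariance S[i,j] = (1/(n-1)) · Σ_k (x_{k,i} - mean_i) · (x_{k,j} - mean_j), with n-1 = 5.
  S[X_1,X_1] = ((0.5)·(0.5) + (2.5)·(2.5) + (0.5)·(0.5) + (1.5)·(1.5) + (-3.5)·(-3.5) + (-1.5)·(-1.5)) / 5 = 23.5/5 = 4.7
  S[X_1,X_2] = ((0.5)·(-1) + (2.5)·(1) + (0.5)·(3) + (1.5)·(1) + (-3.5)·(0) + (-1.5)·(-4)) / 5 = 11/5 = 2.2
  S[X_2,X_2] = ((-1)·(-1) + (1)·(1) + (3)·(3) + (1)·(1) + (0)·(0) + (-4)·(-4)) / 5 = 28/5 = 5.6

S is symmetric (S[j,i] = S[i,j]). Assembling:

S = [[4.7, 2.2],
 [2.2, 5.6]]


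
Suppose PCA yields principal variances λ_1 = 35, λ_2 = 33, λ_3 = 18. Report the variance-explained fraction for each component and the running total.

Step 1 — total variance = trace(Sigma) = Σ λ_i = 35 + 33 + 18 = 86.

Step 2 — fraction explained by component i = λ_i / Σ λ:
  PC1: 35/86 = 0.407
  PC2: 33/86 = 0.3837
  PC3: 18/86 = 0.2093

Step 3 — cumulative fraction after k components = (λ_1 + ... + λ_k) / Σ λ:
  k = 1: 35/86 = 0.407
  k = 2: (35 + 33)/86 = 68/86 = 0.7907
  k = 3: (35 + 33 + 18)/86 = 86/86 = 1

Summary (fraction, with percent):

explained: PC1 0.407 (40.7%), PC2 0.3837 (38.37%), PC3 0.2093 (20.93%);  cumulative: 0.407, 0.7907, 1


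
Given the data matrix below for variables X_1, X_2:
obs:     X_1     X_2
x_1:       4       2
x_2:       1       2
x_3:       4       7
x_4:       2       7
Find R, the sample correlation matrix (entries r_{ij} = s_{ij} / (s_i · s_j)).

Step 1 — column means:
  mean(X_1) = (4 + 1 + 4 + 2) / 4 = 11/4 = 2.75
  mean(X_2) = (2 + 2 + 7 + 7) / 4 = 18/4 = 4.5

Step 2 — sample variances and covariances s[i,j] = (1/(n-1)) · Σ_k (x_{k,i} - mean_i) · (x_{k,j} - mean_j), with n-1 = 3:
  s[X_1,X_1] = ((1.25)·(1.25) + (-1.75)·(-1.75) + (1.25)·(1.25) + (-0.75)·(-0.75)) / 3 = 6.75/3 = 2.25
  s[X_1,X_2] = ((1.25)·(-2.5) + (-1.75)·(-2.5) + (1.25)·(2.5) + (-0.75)·(2.5)) / 3 = 2.5/3 = 0.8333
  s[X_2,X_2] = ((-2.5)·(-2.5) + (-2.5)·(-2.5) + (2.5)·(2.5) + (2.5)·(2.5)) / 3 = 25/3 = 8.3333
  Sample standard deviations s_i = √(s[i,i]):
  s(X_1) = √(2.25) = 1.5
  s(X_2) = √(8.3333) = 2.8868

Step 3 — r_{ij} = s_{ij} / (s_i · s_j):
  r[X_1,X_1] = 1 (diagonal).
  r[X_1,X_2] = 0.8333 / (1.5 · 2.8868) = 0.8333 / 4.3301 = 0.1925
  r[X_2,X_2] = 1 (diagonal).

R is symmetric with unit diagonal. Assembling:

R = [[1, 0.1925],
 [0.1925, 1]]


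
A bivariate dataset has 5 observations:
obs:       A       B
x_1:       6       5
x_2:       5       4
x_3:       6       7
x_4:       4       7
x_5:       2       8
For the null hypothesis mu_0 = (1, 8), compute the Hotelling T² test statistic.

Step 1 — sample mean vector:
  mean(A) = (6 + 5 + 6 + 4 + 2) / 5 = 23/5 = 4.6
  mean(B) = (5 + 4 + 7 + 7 + 8) / 5 = 31/5 = 6.2
  x̄ = (4.6, 6.2),  deviation x̄ - mu_0 = (4.6, 6.2) - (1, 8) = (3.6, -1.8).

Step 2 — sample covariance matrix, S[i,j] = (1/(n-1)) · Σ_k (x_{k,i} - mean_i) · (x_{k,j} - mean_j), divisor n-1 = 4:
  S[A,A] = ((1.4)·(1.4) + (0.4)·(0.4) + (1.4)·(1.4) + (-0.6)·(-0.6) + (-2.6)·(-2.6)) / 4 = 11.2/4 = 2.8
  S[A,B] = ((1.4)·(-1.2) + (0.4)·(-2.2) + (1.4)·(0.8) + (-0.6)·(0.8) + (-2.6)·(1.8)) / 4 = -6.6/4 = -1.65
  S[B,B] = ((-1.2)·(-1.2) + (-2.2)·(-2.2) + (0.8)·(0.8) + (0.8)·(0.8) + (1.8)·(1.8)) / 4 = 10.8/4 = 2.7
  S = [[2.8, -1.65],
 [-1.65, 2.7]].

Step 3 — invert S. det(S) = 2.8·2.7 - (-1.65)² = 4.8375.
  S^{-1} = (1/det) · [[d, -b], [-b, a]] = [[0.5581, 0.3411],
 [0.3411, 0.5788]].

Step 4 — quadratic form (x̄ - mu_0)^T · S^{-1} · (x̄ - mu_0):
  S^{-1} · (x̄ - mu_0) = (1.3953, 0.186),
  (x̄ - mu_0)^T · [...] = (3.6)·(1.3953) + (-1.8)·(0.186) = 4.6884.

Step 5 — scale by n: T² = 5 · 4.6884 = 23.4419.

T² ≈ 23.4419


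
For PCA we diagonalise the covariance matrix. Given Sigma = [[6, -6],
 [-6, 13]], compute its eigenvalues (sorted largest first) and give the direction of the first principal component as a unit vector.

Step 1 — characteristic polynomial of 2×2 Sigma:
  det(Sigma - λI) = λ² - trace · λ + det = 0.
  trace = 6 + 13 = 19, det = 6·13 - (-6)² = 42.
Step 2 — discriminant:
  Δ = trace² - 4·det = 361 - 168 = 193.
Step 3 — eigenvalues:
  λ = (trace ± √Δ)/2 = (19 ± 13.8924)/2,
  λ_1 = 16.4462,  λ_2 = 2.5538.

Step 4 — unit eigenvector for λ_1: solve (Sigma - λ_1 I)v = 0. First row:
  (6 - 16.4462)·v_x + (-6)·v_y = 0, i.e. (-10.4462)·v_x + (-6)·v_y = 0,
  so v ∝ (b, λ_1 - a) = (-6, 10.4462); multiply by -1 so the first entry is positive: u = (6, -10.4462).
  ||u|| = √((6)² + (-10.4462)²) = √(145.1236) ≈ 12.0467,
  v_1 = u/||u|| ≈ (0.4981, -0.8671) (||v_1|| = 1).

λ_1 = 16.4462,  λ_2 = 2.5538;  v_1 ≈ (0.4981, -0.8671)


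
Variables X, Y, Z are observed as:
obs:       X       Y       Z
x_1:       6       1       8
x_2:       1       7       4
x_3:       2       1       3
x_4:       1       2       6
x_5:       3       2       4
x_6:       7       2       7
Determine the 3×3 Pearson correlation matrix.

Step 1 — column means:
  mean(X) = (6 + 1 + 2 + 1 + 3 + 7) / 6 = 20/6 = 3.3333
  mean(Y) = (1 + 7 + 1 + 2 + 2 + 2) / 6 = 15/6 = 2.5
  mean(Z) = (8 + 4 + 3 + 6 + 4 + 7) / 6 = 32/6 = 5.3333

Step 2 — sample variances and covariances s[i,j] = (1/(n-1)) · Σ_k (x_{k,i} - mean_i) · (x_{k,j} - mean_j), with n-1 = 5:
  s[X,X] = ((2.6667)·(2.6667) + (-2.3333)·(-2.3333) + (-1.3333)·(-1.3333) + (-2.3333)·(-2.3333) + (-0.3333)·(-0.3333) + (3.6667)·(3.6667)) / 5 = 33.3333/5 = 6.6667
  s[X,Y] = ((2.6667)·(-1.5) + (-2.3333)·(4.5) + (-1.3333)·(-1.5) + (-2.3333)·(-0.5) + (-0.3333)·(-0.5) + (3.6667)·(-0.5)) / 5 = -13/5 = -2.6
  s[X,Z] = ((2.6667)·(2.6667) + (-2.3333)·(-1.3333) + (-1.3333)·(-2.3333) + (-2.3333)·(0.6667) + (-0.3333)·(-1.3333) + (3.6667)·(1.6667)) / 5 = 18.3333/5 = 3.6667
  s[Y,Y] = ((-1.5)·(-1.5) + (4.5)·(4.5) + (-1.5)·(-1.5) + (-0.5)·(-0.5) + (-0.5)·(-0.5) + (-0.5)·(-0.5)) / 5 = 25.5/5 = 5.1
  s[Y,Z] = ((-1.5)·(2.6667) + (4.5)·(-1.3333) + (-1.5)·(-2.3333) + (-0.5)·(0.6667) + (-0.5)·(-1.3333) + (-0.5)·(1.6667)) / 5 = -7/5 = -1.4
  s[Z,Z] = ((2.6667)·(2.6667) + (-1.3333)·(-1.3333) + (-2.3333)·(-2.3333) + (0.6667)·(0.6667) + (-1.3333)·(-1.3333) + (1.6667)·(1.6667)) / 5 = 19.3333/5 = 3.8667
  Sample standard deviations s_i = √(s[i,i]):
  s(X) = √(6.6667) = 2.582
  s(Y) = √(5.1) = 2.2583
  s(Z) = √(3.8667) = 1.9664

Step 3 — r_{ij} = s_{ij} / (s_i · s_j):
  r[X,X] = 1 (diagonal).
  r[X,Y] = -2.6 / (2.582 · 2.2583) = -2.6 / 5.831 = -0.4459
  r[X,Z] = 3.6667 / (2.582 · 1.9664) = 3.6667 / 5.0772 = 0.7222
  r[Y,Y] = 1 (diagonal).
  r[Y,Z] = -1.4 / (2.2583 · 1.9664) = -1.4 / 4.4407 = -0.3153
  r[Z,Z] = 1 (diagonal).

R is symmetric with unit diagonal. Assembling:

R = [[1, -0.4459, 0.7222],
 [-0.4459, 1, -0.3153],
 [0.7222, -0.3153, 1]]


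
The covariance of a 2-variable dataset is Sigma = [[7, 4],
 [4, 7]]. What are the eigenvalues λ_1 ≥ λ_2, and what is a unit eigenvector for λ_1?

Step 1 — characteristic polynomial of 2×2 Sigma:
  det(Sigma - λI) = λ² - trace · λ + det = 0.
  trace = 7 + 7 = 14, det = 7·7 - (4)² = 33.
Step 2 — discriminant:
  Δ = trace² - 4·det = 196 - 132 = 64.
Step 3 — eigenvalues:
  λ = (trace ± √Δ)/2 = (14 ± 8)/2,
  λ_1 = 11,  λ_2 = 3.

Step 4 — unit eigenvector for λ_1: solve (Sigma - λ_1 I)v = 0. First row:
  (7 - 11)·v_x + (4)·v_y = 0, i.e. (-4)·v_x + (4)·v_y = 0,
  so v ∝ (b, λ_1 - a) = (4, 4) = u.
  ||u|| = √((4)² + (4)²) = √(32) ≈ 5.6569,
  v_1 = u/||u|| ≈ (0.7071, 0.7071) (||v_1|| = 1).

λ_1 = 11,  λ_2 = 3;  v_1 ≈ (0.7071, 0.7071)


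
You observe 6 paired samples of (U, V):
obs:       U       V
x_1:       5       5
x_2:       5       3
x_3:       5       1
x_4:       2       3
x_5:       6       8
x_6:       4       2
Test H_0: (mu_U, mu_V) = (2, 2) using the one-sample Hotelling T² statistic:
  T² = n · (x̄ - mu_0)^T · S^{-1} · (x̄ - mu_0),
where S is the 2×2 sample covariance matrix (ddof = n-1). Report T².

Step 1 — sample mean vector:
  mean(U) = (5 + 5 + 5 + 2 + 6 + 4) / 6 = 27/6 = 4.5
  mean(V) = (5 + 3 + 1 + 3 + 8 + 2) / 6 = 22/6 = 3.6667
  x̄ = (4.5, 3.6667),  deviation x̄ - mu_0 = (4.5, 3.6667) - (2, 2) = (2.5, 1.6667).

Step 2 — sample covariance matrix, S[i,j] = (1/(n-1)) · Σ_k (x_{k,i} - mean_i) · (x_{k,j} - mean_j), divisor n-1 = 5:
  S[U,U] = ((0.5)·(0.5) + (0.5)·(0.5) + (0.5)·(0.5) + (-2.5)·(-2.5) + (1.5)·(1.5) + (-0.5)·(-0.5)) / 5 = 9.5/5 = 1.9
  S[U,V] = ((0.5)·(1.3333) + (0.5)·(-0.6667) + (0.5)·(-2.6667) + (-2.5)·(-0.6667) + (1.5)·(4.3333) + (-0.5)·(-1.6667)) / 5 = 8/5 = 1.6
  S[V,V] = ((1.3333)·(1.3333) + (-0.6667)·(-0.6667) + (-2.6667)·(-2.6667) + (-0.6667)·(-0.6667) + (4.3333)·(4.3333) + (-1.6667)·(-1.6667)) / 5 = 31.3333/5 = 6.2667
  S = [[1.9, 1.6],
 [1.6, 6.2667]].

Step 3 — invert S. det(S) = 1.9·6.2667 - (1.6)² = 9.3467.
  S^{-1} = (1/det) · [[d, -b], [-b, a]] = [[0.6705, -0.1712],
 [-0.1712, 0.2033]].

Step 4 — quadratic form (x̄ - mu_0)^T · S^{-1} · (x̄ - mu_0):
  S^{-1} · (x̄ - mu_0) = (1.3909, -0.0892),
  (x̄ - mu_0)^T · [...] = (2.5)·(1.3909) + (1.6667)·(-0.0892) = 3.3286.

Step 5 — scale by n: T² = 6 · 3.3286 = 19.9715.

T² ≈ 19.9715


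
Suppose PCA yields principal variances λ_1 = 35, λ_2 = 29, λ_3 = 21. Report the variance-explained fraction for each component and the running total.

Step 1 — total variance = trace(Sigma) = Σ λ_i = 35 + 29 + 21 = 85.

Step 2 — fraction explained by component i = λ_i / Σ λ:
  PC1: 35/85 = 0.4118
  PC2: 29/85 = 0.3412
  PC3: 21/85 = 0.2471

Step 3 — cumulative fraction after k components = (λ_1 + ... + λ_k) / Σ λ:
  k = 1: 35/85 = 0.4118
  k = 2: (35 + 29)/85 = 64/85 = 0.7529
  k = 3: (35 + 29 + 21)/85 = 85/85 = 1

Summary (fraction, with percent):

explained: PC1 0.4118 (41.18%), PC2 0.3412 (34.12%), PC3 0.2471 (24.71%);  cumulative: 0.4118, 0.7529, 1


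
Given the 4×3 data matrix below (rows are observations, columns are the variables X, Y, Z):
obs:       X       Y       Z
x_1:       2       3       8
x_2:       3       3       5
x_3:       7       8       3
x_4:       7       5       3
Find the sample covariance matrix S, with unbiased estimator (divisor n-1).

Step 1 — column means:
  mean(X) = (2 + 3 + 7 + 7) / 4 = 19/4 = 4.75
  mean(Y) = (3 + 3 + 8 + 5) / 4 = 19/4 = 4.75
  mean(Z) = (8 + 5 + 3 + 3) / 4 = 19/4 = 4.75

Step 2 — sample covariance S[i,j] = (1/(n-1)) · Σ_k (x_{k,i} - mean_i) · (x_{k,j} - mean_j), with n-1 = 3.
  S[X,X] = ((-2.75)·(-2.75) + (-1.75)·(-1.75) + (2.25)·(2.25) + (2.25)·(2.25)) / 3 = 20.75/3 = 6.9167
  S[X,Y] = ((-2.75)·(-1.75) + (-1.75)·(-1.75) + (2.25)·(3.25) + (2.25)·(0.25)) / 3 = 15.75/3 = 5.25
  S[X,Z] = ((-2.75)·(3.25) + (-1.75)·(0.25) + (2.25)·(-1.75) + (2.25)·(-1.75)) / 3 = -17.25/3 = -5.75
  S[Y,Y] = ((-1.75)·(-1.75) + (-1.75)·(-1.75) + (3.25)·(3.25) + (0.25)·(0.25)) / 3 = 16.75/3 = 5.5833
  S[Y,Z] = ((-1.75)·(3.25) + (-1.75)·(0.25) + (3.25)·(-1.75) + (0.25)·(-1.75)) / 3 = -12.25/3 = -4.0833
  S[Z,Z] = ((3.25)·(3.25) + (0.25)·(0.25) + (-1.75)·(-1.75) + (-1.75)·(-1.75)) / 3 = 16.75/3 = 5.5833

S is symmetric (S[j,i] = S[i,j]). Assembling:

S = [[6.9167, 5.25, -5.75],
 [5.25, 5.5833, -4.0833],
 [-5.75, -4.0833, 5.5833]]


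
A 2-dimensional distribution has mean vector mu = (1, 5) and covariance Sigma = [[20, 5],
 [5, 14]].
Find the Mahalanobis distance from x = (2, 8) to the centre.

Step 1 — centre the observation: (x - mu) = (1, 3).

Step 2 — invert Sigma. det(Sigma) = 20·14 - (5)² = 255.
  Sigma^{-1} = (1/det) · [[d, -b], [-b, a]] = [[0.0549, -0.0196],
 [-0.0196, 0.0784]].

Step 3 — form the quadratic (x - mu)^T · Sigma^{-1} · (x - mu):
  Sigma^{-1} · (x - mu) = (-0.0039, 0.2157).
  (x - mu)^T · [Sigma^{-1} · (x - mu)] = (1)·(-0.0039) + (3)·(0.2157) = 0.6431.

Step 4 — take square root: d = √(0.6431) ≈ 0.802.

d(x, mu) = √(0.6431) ≈ 0.802


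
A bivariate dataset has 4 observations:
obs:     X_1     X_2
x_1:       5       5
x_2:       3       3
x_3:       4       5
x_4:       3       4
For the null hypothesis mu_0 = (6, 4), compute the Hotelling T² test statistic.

Step 1 — sample mean vector:
  mean(X_1) = (5 + 3 + 4 + 3) / 4 = 15/4 = 3.75
  mean(X_2) = (5 + 3 + 5 + 4) / 4 = 17/4 = 4.25
  x̄ = (3.75, 4.25),  deviation x̄ - mu_0 = (3.75, 4.25) - (6, 4) = (-2.25, 0.25).

Step 2 — sample covariance matrix, S[i,j] = (1/(n-1)) · Σ_k (x_{k,i} - mean_i) · (x_{k,j} - mean_j), divisor n-1 = 3:
  S[X_1,X_1] = ((1.25)·(1.25) + (-0.75)·(-0.75) + (0.25)·(0.25) + (-0.75)·(-0.75)) / 3 = 2.75/3 = 0.9167
  S[X_1,X_2] = ((1.25)·(0.75) + (-0.75)·(-1.25) + (0.25)·(0.75) + (-0.75)·(-0.25)) / 3 = 2.25/3 = 0.75
  S[X_2,X_2] = ((0.75)·(0.75) + (-1.25)·(-1.25) + (0.75)·(0.75) + (-0.25)·(-0.25)) / 3 = 2.75/3 = 0.9167
  S = [[0.9167, 0.75],
 [0.75, 0.9167]].

Step 3 — invert S. det(S) = 0.9167·0.9167 - (0.75)² = 0.2778.
  S^{-1} = (1/det) · [[d, -b], [-b, a]] = [[3.3, -2.7],
 [-2.7, 3.3]].

Step 4 — quadratic form (x̄ - mu_0)^T · S^{-1} · (x̄ - mu_0):
  S^{-1} · (x̄ - mu_0) = (-8.1, 6.9),
  (x̄ - mu_0)^T · [...] = (-2.25)·(-8.1) + (0.25)·(6.9) = 19.95.

Step 5 — scale by n: T² = 4 · 19.95 = 79.8.

T² ≈ 79.8


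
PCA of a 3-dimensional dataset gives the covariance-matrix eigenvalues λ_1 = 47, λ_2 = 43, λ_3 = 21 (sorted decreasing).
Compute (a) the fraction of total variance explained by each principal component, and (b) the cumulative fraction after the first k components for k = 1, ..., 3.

Step 1 — total variance = trace(Sigma) = Σ λ_i = 47 + 43 + 21 = 111.

Step 2 — fraction explained by component i = λ_i / Σ λ:
  PC1: 47/111 = 0.4234
  PC2: 43/111 = 0.3874
  PC3: 21/111 = 0.1892

Step 3 — cumulative fraction after k components = (λ_1 + ... + λ_k) / Σ λ:
  k = 1: 47/111 = 0.4234
  k = 2: (47 + 43)/111 = 90/111 = 0.8108
  k = 3: (47 + 43 + 21)/111 = 111/111 = 1

Summary (fraction, with percent):

explained: PC1 0.4234 (42.34%), PC2 0.3874 (38.74%), PC3 0.1892 (18.92%);  cumulative: 0.4234, 0.8108, 1


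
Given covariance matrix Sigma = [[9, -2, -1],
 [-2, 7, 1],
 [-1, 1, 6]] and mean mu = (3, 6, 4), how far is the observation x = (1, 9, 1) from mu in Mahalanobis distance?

Step 1 — centre the observation: (x - mu) = (-2, 3, -3).

Step 2 — invert Sigma (cofactor / det for 3×3, or solve directly):
  Sigma^{-1} = [[0.1199, 0.0322, 0.0146],
 [0.0322, 0.155, -0.0205],
 [0.0146, -0.0205, 0.1725]].

Step 3 — form the quadratic (x - mu)^T · Sigma^{-1} · (x - mu):
  Sigma^{-1} · (x - mu) = (-0.1871, 0.462, -0.6082).
  (x - mu)^T · [Sigma^{-1} · (x - mu)] = (-2)·(-0.1871) + (3)·(0.462) + (-3)·(-0.6082) = 3.5848.

Step 4 — take square root: d = √(3.5848) ≈ 1.8934.

d(x, mu) = √(3.5848) ≈ 1.8934


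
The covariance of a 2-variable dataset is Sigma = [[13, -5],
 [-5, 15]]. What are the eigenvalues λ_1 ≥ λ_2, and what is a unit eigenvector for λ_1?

Step 1 — characteristic polynomial of 2×2 Sigma:
  det(Sigma - λI) = λ² - trace · λ + det = 0.
  trace = 13 + 15 = 28, det = 13·15 - (-5)² = 170.
Step 2 — discriminant:
  Δ = trace² - 4·det = 784 - 680 = 104.
Step 3 — eigenvalues:
  λ = (trace ± √Δ)/2 = (28 ± 10.198)/2,
  λ_1 = 19.099,  λ_2 = 8.901.

Step 4 — unit eigenvector for λ_1: solve (Sigma - λ_1 I)v = 0. First row:
  (13 - 19.099)·v_x + (-5)·v_y = 0, i.e. (-6.099)·v_x + (-5)·v_y = 0,
  so v ∝ (b, λ_1 - a) = (-5, 6.099); multiply by -1 so the first entry is positive: u = (5, -6.099).
  ||u|| = √((5)² + (-6.099)²) = √(62.198) ≈ 7.8866,
  v_1 = u/||u|| ≈ (0.634, -0.7733) (||v_1|| = 1).

λ_1 = 19.099,  λ_2 = 8.901;  v_1 ≈ (0.634, -0.7733)


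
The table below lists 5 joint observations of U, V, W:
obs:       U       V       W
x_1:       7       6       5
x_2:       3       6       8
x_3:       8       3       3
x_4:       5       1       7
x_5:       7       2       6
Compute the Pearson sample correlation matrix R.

Step 1 — column means:
  mean(U) = (7 + 3 + 8 + 5 + 7) / 5 = 30/5 = 6
  mean(V) = (6 + 6 + 3 + 1 + 2) / 5 = 18/5 = 3.6
  mean(W) = (5 + 8 + 3 + 7 + 6) / 5 = 29/5 = 5.8

Step 2 — sample variances and covariances s[i,j] = (1/(n-1)) · Σ_k (x_{k,i} - mean_i) · (x_{k,j} - mean_j), with n-1 = 4:
  s[U,U] = ((1)·(1) + (-3)·(-3) + (2)·(2) + (-1)·(-1) + (1)·(1)) / 4 = 16/4 = 4
  s[U,V] = ((1)·(2.4) + (-3)·(2.4) + (2)·(-0.6) + (-1)·(-2.6) + (1)·(-1.6)) / 4 = -5/4 = -1.25
  s[U,W] = ((1)·(-0.8) + (-3)·(2.2) + (2)·(-2.8) + (-1)·(1.2) + (1)·(0.2)) / 4 = -14/4 = -3.5
  s[V,V] = ((2.4)·(2.4) + (2.4)·(2.4) + (-0.6)·(-0.6) + (-2.6)·(-2.6) + (-1.6)·(-1.6)) / 4 = 21.2/4 = 5.3
  s[V,W] = ((2.4)·(-0.8) + (2.4)·(2.2) + (-0.6)·(-2.8) + (-2.6)·(1.2) + (-1.6)·(0.2)) / 4 = 1.6/4 = 0.4
  s[W,W] = ((-0.8)·(-0.8) + (2.2)·(2.2) + (-2.8)·(-2.8) + (1.2)·(1.2) + (0.2)·(0.2)) / 4 = 14.8/4 = 3.7
  Sample standard deviations s_i = √(s[i,i]):
  s(U) = √(4) = 2
  s(V) = √(5.3) = 2.3022
  s(W) = √(3.7) = 1.9235

Step 3 — r_{ij} = s_{ij} / (s_i · s_j):
  r[U,U] = 1 (diagonal).
  r[U,V] = -1.25 / (2 · 2.3022) = -1.25 / 4.6043 = -0.2715
  r[U,W] = -3.5 / (2 · 1.9235) = -3.5 / 3.8471 = -0.9098
  r[V,V] = 1 (diagonal).
  r[V,W] = 0.4 / (2.3022 · 1.9235) = 0.4 / 4.4283 = 0.0903
  r[W,W] = 1 (diagonal).

R is symmetric with unit diagonal. Assembling:

R = [[1, -0.2715, -0.9098],
 [-0.2715, 1, 0.0903],
 [-0.9098, 0.0903, 1]]


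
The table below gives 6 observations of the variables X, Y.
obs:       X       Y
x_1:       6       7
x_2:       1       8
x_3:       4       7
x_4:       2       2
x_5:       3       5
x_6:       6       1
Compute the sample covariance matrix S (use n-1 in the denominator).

Step 1 — column means:
  mean(X) = (6 + 1 + 4 + 2 + 3 + 6) / 6 = 22/6 = 3.6667
  mean(Y) = (7 + 8 + 7 + 2 + 5 + 1) / 6 = 30/6 = 5

Step 2 — sample covariance S[i,j] = (1/(n-1)) · Σ_k (x_{k,i} - mean_i) · (x_{k,j} - mean_j), with n-1 = 5.
  S[X,X] = ((2.3333)·(2.3333) + (-2.6667)·(-2.6667) + (0.3333)·(0.3333) + (-1.6667)·(-1.6667) + (-0.6667)·(-0.6667) + (2.3333)·(2.3333)) / 5 = 21.3333/5 = 4.2667
  S[X,Y] = ((2.3333)·(2) + (-2.6667)·(3) + (0.3333)·(2) + (-1.6667)·(-3) + (-0.6667)·(0) + (2.3333)·(-4)) / 5 = -7/5 = -1.4
  S[Y,Y] = ((2)·(2) + (3)·(3) + (2)·(2) + (-3)·(-3) + (0)·(0) + (-4)·(-4)) / 5 = 42/5 = 8.4

S is symmetric (S[j,i] = S[i,j]). Assembling:

S = [[4.2667, -1.4],
 [-1.4, 8.4]]
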